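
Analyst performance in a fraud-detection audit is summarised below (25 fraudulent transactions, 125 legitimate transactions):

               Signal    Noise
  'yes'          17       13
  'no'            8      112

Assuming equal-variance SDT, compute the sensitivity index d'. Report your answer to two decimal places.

d' = 1.73

H = 17/25 = 0.6800
FA = 13/125 = 0.1040
Φ⁻¹(H) = Φ⁻¹(0.6800) = 0.468
Φ⁻¹(FA) = Φ⁻¹(0.1040) = -1.259
d' = z(H) − z(FA) = 0.468 − (-1.259) = 1.727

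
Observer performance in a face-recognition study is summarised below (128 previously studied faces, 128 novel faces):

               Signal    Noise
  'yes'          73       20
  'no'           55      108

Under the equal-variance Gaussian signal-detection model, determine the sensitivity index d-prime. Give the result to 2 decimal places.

H = 73/128 = 0.5703
FA = 20/128 = 0.1562
Φ⁻¹(0.5703) = 0.177, Φ⁻¹(0.1562) = -1.010
d' = z(H) − z(FA) = 0.177 − (-1.010) = 1.187

d-prime = 1.19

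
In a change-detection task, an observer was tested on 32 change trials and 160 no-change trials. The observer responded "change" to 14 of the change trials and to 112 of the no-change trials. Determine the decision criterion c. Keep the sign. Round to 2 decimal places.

H = 14/32 = 0.4375
FA = 112/160 = 0.7000
Φ⁻¹(H) = Φ⁻¹(0.4375) = -0.157
Φ⁻¹(FA) = Φ⁻¹(0.7000) = 0.524
c = −½·[z(H) + z(FA)] = −0.5 × (-0.157 + 0.524) = -0.1835
c < 0: the observer has a liberal response bias.

c = -0.18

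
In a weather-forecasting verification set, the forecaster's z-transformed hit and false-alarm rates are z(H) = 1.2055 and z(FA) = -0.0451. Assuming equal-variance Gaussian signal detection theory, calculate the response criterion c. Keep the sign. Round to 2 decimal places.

c = −½·[z(H) + z(FA)] = −½·(1.2055 + (-0.0451)) = -0.5802
c < 0: the forecaster has a liberal response bias.

c = -0.58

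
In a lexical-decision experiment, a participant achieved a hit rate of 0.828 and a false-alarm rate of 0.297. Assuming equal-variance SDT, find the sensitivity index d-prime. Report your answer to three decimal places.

z(H) = 0.9463
z(FA) = -0.5330
d' = z(H) − z(FA) = 0.9463 − (-0.5330) = 1.4793

d-prime = 1.479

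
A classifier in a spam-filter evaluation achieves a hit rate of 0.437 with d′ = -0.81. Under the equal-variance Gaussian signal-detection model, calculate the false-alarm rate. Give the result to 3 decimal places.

z(hit rate) = z(0.437) = -0.1586
z(FA) = z(H) − d' = -0.1586 − (-0.81) = 0.6514
false-alarm rate = Φ(0.6514) = 0.7426

false-alarm rate = 0.743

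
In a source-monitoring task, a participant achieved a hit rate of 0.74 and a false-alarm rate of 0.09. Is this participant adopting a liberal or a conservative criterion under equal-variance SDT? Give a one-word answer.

z(H) = 0.643, z(FA) = -1.341
c = −½·(z(H) + z(FA)) = 0.349
c > 0 → conservative criterion (biased toward responding “no”).

conservative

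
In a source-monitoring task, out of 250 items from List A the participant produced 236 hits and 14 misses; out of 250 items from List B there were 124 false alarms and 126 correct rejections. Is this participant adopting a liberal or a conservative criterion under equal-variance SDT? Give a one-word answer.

liberal

z(H) = 1.589, z(FA) = -0.010
c = −½·(z(H) + z(FA)) = -0.7895
c < 0 → liberal criterion (biased toward responding “yes”).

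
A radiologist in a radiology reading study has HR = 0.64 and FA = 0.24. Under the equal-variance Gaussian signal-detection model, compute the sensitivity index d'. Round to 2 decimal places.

d' = 1.06

Φ⁻¹(0.64) = 0.358, Φ⁻¹(0.24) = -0.706
d' = z(H) − z(FA) = 0.358 − (-0.706) = 1.064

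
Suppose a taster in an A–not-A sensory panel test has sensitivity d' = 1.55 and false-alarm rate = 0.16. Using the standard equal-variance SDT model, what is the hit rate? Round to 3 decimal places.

z(false-alarm rate) = z(0.16) = -0.9945
z(H) = z(FA) + d' = -0.9945 + 1.55 = 0.5555
hit rate = Φ(0.5555) = 0.7107

hit rate = 0.711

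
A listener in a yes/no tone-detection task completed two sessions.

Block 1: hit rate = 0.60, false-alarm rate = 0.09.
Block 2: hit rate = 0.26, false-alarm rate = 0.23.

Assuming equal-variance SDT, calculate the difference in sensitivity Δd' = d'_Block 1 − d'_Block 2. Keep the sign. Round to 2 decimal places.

Δd' = 1.50

Block 1: z(0.60) = 0.253, z(0.09) = -1.341, d' = 1.594
Block 2: z(0.26) = -0.643, z(0.23) = -0.739, d' = 0.096
Δd' = d'_Block 1 − d'_Block 2 = 1.594 − 0.096 = 1.498
Block 1 has the higher sensitivity.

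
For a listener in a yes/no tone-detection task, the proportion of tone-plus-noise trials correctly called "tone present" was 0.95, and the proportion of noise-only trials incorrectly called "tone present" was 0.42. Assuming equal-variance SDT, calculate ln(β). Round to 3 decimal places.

z(0.95) = 1.6449, z(0.42) = -0.2019
ln β = −½·[z(H)² − z(FA)²] = −0.5 × (2.7057 − 0.0408) = -1.33245

ln β = -1.332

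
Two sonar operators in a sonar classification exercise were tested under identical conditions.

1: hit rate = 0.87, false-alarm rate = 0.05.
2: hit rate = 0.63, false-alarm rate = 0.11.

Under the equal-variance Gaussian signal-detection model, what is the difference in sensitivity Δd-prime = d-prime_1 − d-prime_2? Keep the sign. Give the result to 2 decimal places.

1: z(0.87) = 1.126, z(0.05) = -1.645, d' = 2.771
2: z(0.63) = 0.332, z(0.11) = -1.227, d' = 1.559
Δd' = d'_1 − d'_2 = 2.771 − 1.559 = 1.212
1 has the higher sensitivity.

Δd-prime = 1.21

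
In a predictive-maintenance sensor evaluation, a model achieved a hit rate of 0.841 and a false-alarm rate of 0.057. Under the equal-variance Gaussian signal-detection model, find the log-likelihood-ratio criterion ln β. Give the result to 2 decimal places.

ln β = 0.75

z(H) = z(0.841) = 0.999
z(FA) = z(0.057) = -1.580
ln β = −½·[z(H)² − z(FA)²] = −0.5 × (0.998 − 2.496) = 0.749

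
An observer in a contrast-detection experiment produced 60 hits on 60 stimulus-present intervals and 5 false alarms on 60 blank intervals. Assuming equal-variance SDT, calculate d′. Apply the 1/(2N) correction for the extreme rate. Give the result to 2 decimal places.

The hit rate is 60/60 = 1, so apply the 1/(2N) correction: H → 1 − 1/(2·60) = 0.99167.
z(H) = z(0.99167) = 2.394
z(FA) = z(0.08333) = -1.383
d' = 2.394 − (-1.383) = 3.777

d′ = 3.78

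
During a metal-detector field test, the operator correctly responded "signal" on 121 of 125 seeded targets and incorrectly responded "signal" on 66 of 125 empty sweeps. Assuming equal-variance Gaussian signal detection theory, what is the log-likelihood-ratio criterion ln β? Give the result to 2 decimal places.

ln β = -1.71

H = 121/125 = 0.9680
FA = 66/125 = 0.5280
z(H) = z(0.9680) = 1.852
z(FA) = z(0.5280) = 0.070
ln β = −½·[z(H)² − z(FA)²] = −0.5 × (3.430 − 0.005) = -1.7125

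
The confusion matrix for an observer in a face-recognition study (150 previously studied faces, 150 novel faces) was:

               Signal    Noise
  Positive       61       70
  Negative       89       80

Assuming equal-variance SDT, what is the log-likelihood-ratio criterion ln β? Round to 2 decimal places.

ln β = -0.02

H = 61/150 = 0.4067
FA = 70/150 = 0.4667
z(H) = z(0.4067) = -0.236
z(FA) = z(0.4667) = -0.084
ln β = −½·[z(H)² − z(FA)²] = −0.5 × (0.056 − 0.007) = -0.0245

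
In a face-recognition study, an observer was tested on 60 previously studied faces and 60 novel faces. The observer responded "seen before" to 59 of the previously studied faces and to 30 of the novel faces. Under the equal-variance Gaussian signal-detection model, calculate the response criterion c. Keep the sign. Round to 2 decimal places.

H = 59/60 = 0.9833
FA = 30/60 = 0.5000
z(H) = z(0.9833) = 2.127
z(FA) = z(0.5000) = 0.000
c = −½·[z(H) + z(FA)] = −0.5 × (2.127 + 0.000) = -1.0635

c = -1.06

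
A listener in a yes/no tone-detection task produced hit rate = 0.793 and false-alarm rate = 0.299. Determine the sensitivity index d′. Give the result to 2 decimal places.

d′ = 1.34

z(H) = z(0.793) = 0.8169
z(FA) = z(0.299) = -0.5273
d' = z(H) − z(FA) = 0.8169 − (-0.5273) = 1.3442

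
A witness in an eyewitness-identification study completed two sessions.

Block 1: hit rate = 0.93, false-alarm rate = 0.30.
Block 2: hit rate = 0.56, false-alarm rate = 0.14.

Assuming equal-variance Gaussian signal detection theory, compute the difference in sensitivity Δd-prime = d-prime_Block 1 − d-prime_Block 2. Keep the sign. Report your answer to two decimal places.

Δd-prime = 0.77

Block 1: z(0.93) = 1.476, z(0.30) = -0.524, d' = 2.000
Block 2: z(0.56) = 0.151, z(0.14) = -1.080, d' = 1.231
Δd' = d'_Block 1 − d'_Block 2 = 2.000 − 1.231 = 0.769
Block 1 has the higher sensitivity.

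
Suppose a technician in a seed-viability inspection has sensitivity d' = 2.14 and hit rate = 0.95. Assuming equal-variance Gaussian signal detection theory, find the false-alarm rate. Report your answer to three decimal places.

false-alarm rate = 0.310

z(hit rate) = z(0.95) = 1.6449
z(FA) = z(H) − d' = 1.6449 − 2.14 = -0.4951
false-alarm rate = Φ(-0.4951) = 0.3103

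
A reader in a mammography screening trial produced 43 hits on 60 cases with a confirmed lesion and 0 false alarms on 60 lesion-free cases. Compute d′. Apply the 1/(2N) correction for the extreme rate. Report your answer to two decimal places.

The false-alarm rate is 0/60 = 0, so apply the 1/(2N) correction: FA → 1/(2·60) = 0.00833.
z(H) = z(0.71667) = 0.573
z(FA) = z(0.00833) = -2.394
d' = 0.573 − (-2.394) = 2.967

d′ = 2.97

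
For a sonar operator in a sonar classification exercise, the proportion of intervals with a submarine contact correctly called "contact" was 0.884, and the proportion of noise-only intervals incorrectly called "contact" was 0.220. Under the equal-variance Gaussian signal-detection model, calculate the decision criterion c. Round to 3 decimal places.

z(H) = 1.1952
z(FA) = -0.7722
c = −½·[z(H) + z(FA)] = −0.5 × (1.1952 + (-0.7722)) = -0.2115

c = -0.212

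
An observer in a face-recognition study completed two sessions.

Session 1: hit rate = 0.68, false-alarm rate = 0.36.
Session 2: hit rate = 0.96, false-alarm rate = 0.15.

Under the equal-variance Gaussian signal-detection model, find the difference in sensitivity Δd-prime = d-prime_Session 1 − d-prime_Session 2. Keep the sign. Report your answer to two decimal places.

Session 1: z(0.68) = 0.468, z(0.36) = -0.358, d' = 0.826
Session 2: z(0.96) = 1.751, z(0.15) = -1.036, d' = 2.787
Δd' = d'_Session 1 − d'_Session 2 = 0.826 − 2.787 = -1.961
Session 2 has the higher sensitivity.

Δd-prime = -1.96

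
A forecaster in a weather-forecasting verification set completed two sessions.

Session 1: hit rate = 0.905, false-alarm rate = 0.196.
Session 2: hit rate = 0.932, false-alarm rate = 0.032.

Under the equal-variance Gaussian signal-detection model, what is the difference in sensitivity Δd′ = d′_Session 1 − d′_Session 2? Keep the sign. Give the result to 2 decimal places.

Session 1: z(0.905) = 1.311, z(0.196) = -0.856, d' = 2.167
Session 2: z(0.932) = 1.491, z(0.032) = -1.852, d' = 3.343
Δd' = d'_Session 1 − d'_Session 2 = 2.167 − 3.343 = -1.176
Session 2 has the higher sensitivity.

Δd′ = -1.18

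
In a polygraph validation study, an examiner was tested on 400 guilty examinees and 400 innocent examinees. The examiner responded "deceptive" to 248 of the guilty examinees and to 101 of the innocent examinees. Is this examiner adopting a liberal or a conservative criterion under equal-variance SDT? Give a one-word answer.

z(H) = 0.305, z(FA) = -0.667
c = −½·(z(H) + z(FA)) = 0.181
c > 0 → conservative criterion (biased toward responding “no”).

conservative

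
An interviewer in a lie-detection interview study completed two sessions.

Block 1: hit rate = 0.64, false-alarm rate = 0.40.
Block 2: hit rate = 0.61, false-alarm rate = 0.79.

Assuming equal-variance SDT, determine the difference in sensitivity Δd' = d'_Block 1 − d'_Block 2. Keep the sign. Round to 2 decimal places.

Δd' = 1.14

Block 1: z(0.64) = 0.358, z(0.40) = -0.253, d' = 0.611
Block 2: z(0.61) = 0.279, z(0.79) = 0.806, d' = -0.527
Δd' = d'_Block 1 − d'_Block 2 = 0.611 − (-0.527) = 1.138
Block 1 has the higher sensitivity.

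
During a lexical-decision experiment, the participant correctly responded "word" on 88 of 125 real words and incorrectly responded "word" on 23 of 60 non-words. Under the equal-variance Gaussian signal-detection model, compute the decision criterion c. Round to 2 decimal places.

c = -0.12

H = 88/125 = 0.7040
FA = 23/60 = 0.3833
Φ⁻¹(H) = Φ⁻¹(0.7040) = 0.5359
Φ⁻¹(FA) = Φ⁻¹(0.3833) = -0.2968
c = −½·[z(H) + z(FA)] = −0.5 × (0.5359 + (-0.2968)) = -0.11955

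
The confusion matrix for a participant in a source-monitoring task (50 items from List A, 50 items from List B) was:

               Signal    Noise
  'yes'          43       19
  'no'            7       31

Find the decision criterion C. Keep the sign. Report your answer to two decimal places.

H = 43/50 = 0.8600
FA = 19/50 = 0.3800
Φ⁻¹(H) = Φ⁻¹(0.8600) = 1.0803
Φ⁻¹(FA) = Φ⁻¹(0.3800) = -0.3055
c = −½·[z(H) + z(FA)] = −0.5 × (1.0803 + (-0.3055)) = -0.3874
c < 0: the participant has a liberal response bias.

C = -0.39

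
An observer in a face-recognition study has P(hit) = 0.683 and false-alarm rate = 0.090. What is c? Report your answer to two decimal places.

c = 0.43

z(0.683) = 0.4761, z(0.090) = -1.3408
c = −½·[z(H) + z(FA)] = −0.5 × (0.4761 + (-1.3408)) = 0.43235
c > 0: the observer has a conservative response bias.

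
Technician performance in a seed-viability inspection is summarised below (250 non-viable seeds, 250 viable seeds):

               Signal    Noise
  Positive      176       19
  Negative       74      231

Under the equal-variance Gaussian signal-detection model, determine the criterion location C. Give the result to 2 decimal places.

C = 0.45

H = 176/250 = 0.7040
FA = 19/250 = 0.0760
z(0.7040) = 0.536, z(0.0760) = -1.433
c = −½·[z(H) + z(FA)] = −0.5 × (0.536 + (-1.433)) = 0.4485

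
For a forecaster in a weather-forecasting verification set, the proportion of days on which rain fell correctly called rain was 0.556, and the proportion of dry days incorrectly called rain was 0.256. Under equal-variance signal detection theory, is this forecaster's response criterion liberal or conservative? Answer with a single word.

z(H) = 0.141, z(FA) = -0.656
c = −½·(z(H) + z(FA)) = 0.2575
c > 0 → conservative criterion (biased toward responding “no”).

conservative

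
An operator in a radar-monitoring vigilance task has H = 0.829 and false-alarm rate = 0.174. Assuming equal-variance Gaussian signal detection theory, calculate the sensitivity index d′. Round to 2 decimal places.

z(0.829) = 0.9502, z(0.174) = -0.9385
d' = z(H) − z(FA) = 0.9502 − (-0.9385) = 1.8887

d′ = 1.89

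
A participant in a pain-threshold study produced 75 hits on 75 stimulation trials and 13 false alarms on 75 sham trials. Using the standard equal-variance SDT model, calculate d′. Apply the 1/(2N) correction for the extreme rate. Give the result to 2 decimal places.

The hit rate is 75/75 = 1, so apply the 1/(2N) correction: H → 1 − 1/(2·75) = 0.99333.
z(H) = z(0.99333) = 2.475
z(FA) = z(0.17333) = -0.941
d' = 2.475 − (-0.941) = 3.416

d′ = 3.42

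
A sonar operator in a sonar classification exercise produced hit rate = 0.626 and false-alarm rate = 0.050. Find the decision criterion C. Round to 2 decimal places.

C = 0.66

z(H) = z(0.626) = 0.321
z(FA) = z(0.050) = -1.645
c = −½·[z(H) + z(FA)] = −0.5 × (0.321 + (-1.645)) = 0.662
c > 0: the sonar operator has a conservative response bias.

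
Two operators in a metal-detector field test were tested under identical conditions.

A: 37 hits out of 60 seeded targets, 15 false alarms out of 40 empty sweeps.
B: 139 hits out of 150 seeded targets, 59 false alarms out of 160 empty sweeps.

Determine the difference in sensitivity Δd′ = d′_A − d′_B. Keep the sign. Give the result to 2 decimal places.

A: z(0.6167) = 0.297, z(0.3750) = -0.319, d' = 0.616
B: z(0.9267) = 1.452, z(0.3688) = -0.335, d' = 1.787
Δd' = d'_A − d'_B = 0.616 − 1.787 = -1.171
B has the higher sensitivity.

Δd′ = -1.17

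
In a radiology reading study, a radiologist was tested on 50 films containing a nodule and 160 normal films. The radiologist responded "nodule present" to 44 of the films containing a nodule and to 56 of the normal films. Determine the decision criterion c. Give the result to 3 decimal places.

c = -0.395

H = 44/50 = 0.8800
FA = 56/160 = 0.3500
z(H) = z(0.8800) = 1.1750
z(FA) = z(0.3500) = -0.3853
c = −½·[z(H) + z(FA)] = −0.5 × (1.1750 + (-0.3853)) = -0.39485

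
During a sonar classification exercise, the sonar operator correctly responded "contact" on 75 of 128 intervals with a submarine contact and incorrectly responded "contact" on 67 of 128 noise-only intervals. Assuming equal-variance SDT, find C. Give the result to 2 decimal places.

C = -0.14

H = 75/128 = 0.5859
FA = 67/128 = 0.5234
z(H) = 0.2170
z(FA) = 0.0587
c = −½·[z(H) + z(FA)] = −0.5 × (0.2170 + 0.0587) = -0.13785
c < 0: the sonar operator has a liberal response bias.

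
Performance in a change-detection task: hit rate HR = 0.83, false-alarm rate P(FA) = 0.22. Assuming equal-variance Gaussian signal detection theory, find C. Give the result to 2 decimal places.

C = -0.09

z(0.83) = 0.954, z(0.22) = -0.772
c = −½·[z(H) + z(FA)] = −0.5 × (0.954 + (-0.772)) = -0.091
c < 0: the observer has a liberal response bias.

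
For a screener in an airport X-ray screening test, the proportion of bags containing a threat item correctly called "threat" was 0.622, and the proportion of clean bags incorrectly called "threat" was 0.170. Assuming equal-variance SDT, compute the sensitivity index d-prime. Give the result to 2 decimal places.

z(H) = 0.3107
z(FA) = -0.9542
d' = z(H) − z(FA) = 0.3107 − (-0.9542) = 1.2649

d-prime = 1.26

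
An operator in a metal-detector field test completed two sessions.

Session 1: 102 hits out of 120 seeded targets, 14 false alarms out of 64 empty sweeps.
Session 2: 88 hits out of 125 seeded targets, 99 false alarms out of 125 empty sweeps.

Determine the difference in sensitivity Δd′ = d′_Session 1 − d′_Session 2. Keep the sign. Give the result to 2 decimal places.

Δd′ = 2.09

Session 1: z(0.8500) = 1.036, z(0.2188) = -0.776, d' = 1.812
Session 2: z(0.7040) = 0.536, z(0.7920) = 0.813, d' = -0.277
Δd' = d'_Session 1 − d'_Session 2 = 1.812 − (-0.277) = 2.089
Session 1 has the higher sensitivity.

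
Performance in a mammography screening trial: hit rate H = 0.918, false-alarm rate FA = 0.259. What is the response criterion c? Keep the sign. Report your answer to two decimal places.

c = -0.37

z(H) = z(0.918) = 1.3917
z(FA) = z(0.259) = -0.6464
c = −½·[z(H) + z(FA)] = −0.5 × (1.3917 + (-0.6464)) = -0.37265
c < 0: the reader has a liberal response bias.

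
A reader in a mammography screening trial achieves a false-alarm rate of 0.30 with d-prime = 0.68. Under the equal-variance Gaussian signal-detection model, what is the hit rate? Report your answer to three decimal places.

z(false-alarm rate) = z(0.30) = -0.5244
z(H) = z(FA) + d' = -0.5244 + 0.68 = 0.1556
hit rate = Φ(0.1556) = 0.5618

hit rate = 0.562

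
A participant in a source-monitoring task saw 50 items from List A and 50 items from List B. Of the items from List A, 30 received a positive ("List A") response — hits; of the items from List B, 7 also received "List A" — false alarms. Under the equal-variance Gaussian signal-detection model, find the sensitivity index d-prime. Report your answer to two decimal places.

H = 30/50 = 0.6000
FA = 7/50 = 0.1400
z(H) = z(0.6000) = 0.2533
z(FA) = z(0.1400) = -1.0803
d' = z(H) − z(FA) = 0.2533 − (-1.0803) = 1.3336

d-prime = 1.33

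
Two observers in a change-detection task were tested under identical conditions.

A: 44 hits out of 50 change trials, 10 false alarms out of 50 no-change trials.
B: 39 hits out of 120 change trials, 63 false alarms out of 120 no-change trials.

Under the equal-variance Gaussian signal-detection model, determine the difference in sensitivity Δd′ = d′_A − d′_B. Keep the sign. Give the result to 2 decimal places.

Δd′ = 2.53

A: z(0.8800) = 1.175, z(0.2000) = -0.842, d' = 2.017
B: z(0.3250) = -0.454, z(0.5250) = 0.063, d' = -0.517
Δd' = d'_A − d'_B = 2.017 − (-0.517) = 2.534
A has the higher sensitivity.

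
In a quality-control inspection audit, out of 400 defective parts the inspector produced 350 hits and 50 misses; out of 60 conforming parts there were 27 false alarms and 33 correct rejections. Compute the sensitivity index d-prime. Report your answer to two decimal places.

H = 350/400 = 0.8750
FA = 27/60 = 0.4500
Φ⁻¹(H) = 1.1503
Φ⁻¹(FA) = -0.1257
d' = z(H) − z(FA) = 1.1503 − (-0.1257) = 1.2760

d-prime = 1.28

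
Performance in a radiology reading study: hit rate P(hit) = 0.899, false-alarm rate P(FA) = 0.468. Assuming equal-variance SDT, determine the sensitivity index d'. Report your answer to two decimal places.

d' = 1.36

Φ⁻¹(H) = Φ⁻¹(0.899) = 1.276
Φ⁻¹(FA) = Φ⁻¹(0.468) = -0.080
d' = z(H) − z(FA) = 1.276 − (-0.080) = 1.356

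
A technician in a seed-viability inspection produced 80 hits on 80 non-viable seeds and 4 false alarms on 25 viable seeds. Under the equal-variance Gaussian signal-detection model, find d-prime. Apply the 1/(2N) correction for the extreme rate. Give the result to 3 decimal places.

The hit rate is 80/80 = 1, so apply the 1/(2N) correction: H → 1 − 1/(2·80) = 0.99375.
z(H) = z(0.99375) = 2.4977
z(FA) = z(0.16000) = -0.9945
d' = 2.4977 − (-0.9945) = 3.4922

d-prime = 3.492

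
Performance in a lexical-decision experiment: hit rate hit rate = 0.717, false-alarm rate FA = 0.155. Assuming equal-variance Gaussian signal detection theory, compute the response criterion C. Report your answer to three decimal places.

C = 0.221

z(0.717) = 0.5740, z(0.155) = -1.0152
c = −½·[z(H) + z(FA)] = −0.5 × (0.5740 + (-1.0152)) = 0.2206
c > 0: the participant has a conservative response bias.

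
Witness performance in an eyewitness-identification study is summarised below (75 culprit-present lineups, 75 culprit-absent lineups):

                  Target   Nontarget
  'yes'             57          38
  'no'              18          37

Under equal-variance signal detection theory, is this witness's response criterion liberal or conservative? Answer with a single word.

z(H) = 0.706, z(FA) = 0.017
c = −½·(z(H) + z(FA)) = -0.3615
c < 0 → liberal criterion (biased toward responding “yes”).

liberal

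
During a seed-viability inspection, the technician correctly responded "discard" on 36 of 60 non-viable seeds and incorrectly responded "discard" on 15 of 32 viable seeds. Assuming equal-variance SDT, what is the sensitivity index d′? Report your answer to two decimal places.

d′ = 0.33

H = 36/60 = 0.6000
FA = 15/32 = 0.4688
z(H) = z(0.6000) = 0.2533
z(FA) = z(0.4688) = -0.0783
d' = z(H) − z(FA) = 0.2533 − (-0.0783) = 0.3316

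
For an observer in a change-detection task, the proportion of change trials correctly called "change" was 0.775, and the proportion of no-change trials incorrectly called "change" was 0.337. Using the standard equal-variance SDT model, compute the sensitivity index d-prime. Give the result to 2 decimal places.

Φ⁻¹(H) = 0.755
Φ⁻¹(FA) = -0.421
d' = z(H) − z(FA) = 0.755 − (-0.421) = 1.176

d-prime = 1.18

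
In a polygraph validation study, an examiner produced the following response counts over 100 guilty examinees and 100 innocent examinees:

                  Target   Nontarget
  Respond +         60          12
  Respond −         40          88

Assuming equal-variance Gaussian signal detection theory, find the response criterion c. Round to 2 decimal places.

H = 60/100 = 0.6000
FA = 12/100 = 0.1200
z(H) = z(0.6000) = 0.253
z(FA) = z(0.1200) = -1.175
c = −½·[z(H) + z(FA)] = −0.5 × (0.253 + (-1.175)) = 0.461
c > 0: the examiner has a conservative response bias.

c = 0.46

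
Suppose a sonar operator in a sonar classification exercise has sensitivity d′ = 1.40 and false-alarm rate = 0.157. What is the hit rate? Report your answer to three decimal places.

hit rate = 0.653

z(false-alarm rate) = z(0.157) = -1.0069
z(H) = z(FA) + d' = -1.0069 + 1.40 = 0.3931
hit rate = Φ(0.3931) = 0.6529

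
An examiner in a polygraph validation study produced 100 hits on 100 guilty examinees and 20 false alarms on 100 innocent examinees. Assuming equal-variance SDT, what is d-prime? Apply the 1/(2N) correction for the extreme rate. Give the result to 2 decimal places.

d-prime = 3.42

The hit rate is 100/100 = 1, so apply the 1/(2N) correction: H → 1 − 1/(2·100) = 0.99500.
z(H) = z(0.99500) = 2.576
z(FA) = z(0.20000) = -0.842
d' = 2.576 − (-0.842) = 3.418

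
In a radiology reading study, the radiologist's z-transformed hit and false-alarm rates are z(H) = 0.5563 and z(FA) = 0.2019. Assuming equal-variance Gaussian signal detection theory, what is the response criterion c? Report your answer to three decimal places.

c = -0.379

c = −½·[z(H) + z(FA)] = −½·(0.5563 + 0.2019) = -0.3791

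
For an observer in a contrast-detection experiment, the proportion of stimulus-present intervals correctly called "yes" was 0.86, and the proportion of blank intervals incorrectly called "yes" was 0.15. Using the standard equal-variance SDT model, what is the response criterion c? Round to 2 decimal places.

c = -0.02

z(H) = z(0.86) = 1.0803
z(FA) = z(0.15) = -1.0364
c = −½·[z(H) + z(FA)] = −0.5 × (1.0803 + (-1.0364)) = -0.02195
c < 0: the observer has a liberal response bias.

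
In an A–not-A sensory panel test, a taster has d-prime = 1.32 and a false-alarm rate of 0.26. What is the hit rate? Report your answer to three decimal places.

z(false-alarm rate) = z(0.26) = -0.6433
z(H) = z(FA) + d' = -0.6433 + 1.32 = 0.6767
hit rate = Φ(0.6767) = 0.7507

hit rate = 0.751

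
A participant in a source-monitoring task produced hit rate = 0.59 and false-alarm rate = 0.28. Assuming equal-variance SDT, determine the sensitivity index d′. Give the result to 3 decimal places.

z(0.59) = 0.2275, z(0.28) = -0.5828
d' = z(H) − z(FA) = 0.2275 − (-0.5828) = 0.8103

d′ = 0.810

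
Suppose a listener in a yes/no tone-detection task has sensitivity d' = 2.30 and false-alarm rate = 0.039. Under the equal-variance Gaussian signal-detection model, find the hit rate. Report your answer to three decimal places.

z(false-alarm rate) = z(0.039) = -1.7624
z(H) = z(FA) + d' = -1.7624 + 2.30 = 0.5376
hit rate = Φ(0.5376) = 0.7046

hit rate = 0.705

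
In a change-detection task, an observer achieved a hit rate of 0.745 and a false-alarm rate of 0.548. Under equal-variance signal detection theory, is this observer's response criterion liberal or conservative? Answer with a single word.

liberal

z(H) = 0.659, z(FA) = 0.121
c = −½·(z(H) + z(FA)) = -0.390
c < 0 → liberal criterion (biased toward responding “yes”).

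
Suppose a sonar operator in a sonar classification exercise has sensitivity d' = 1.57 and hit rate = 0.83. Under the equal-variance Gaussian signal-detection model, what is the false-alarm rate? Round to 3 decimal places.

false-alarm rate = 0.269

z(hit rate) = z(0.83) = 0.9542
z(FA) = z(H) − d' = 0.9542 − 1.57 = -0.6158
false-alarm rate = Φ(-0.6158) = 0.2690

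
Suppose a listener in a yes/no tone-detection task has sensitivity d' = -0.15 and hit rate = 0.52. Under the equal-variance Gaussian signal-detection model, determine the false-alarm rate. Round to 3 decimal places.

false-alarm rate = 0.579

z(hit rate) = z(0.52) = 0.0502
z(FA) = z(H) − d' = 0.0502 − (-0.15) = 0.2002
false-alarm rate = Φ(0.2002) = 0.5793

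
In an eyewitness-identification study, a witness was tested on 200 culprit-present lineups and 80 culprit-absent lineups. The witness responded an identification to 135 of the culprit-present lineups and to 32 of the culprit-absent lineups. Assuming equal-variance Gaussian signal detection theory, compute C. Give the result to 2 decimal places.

C = -0.10

H = 135/200 = 0.6750
FA = 32/80 = 0.4000
z(H) = z(0.6750) = 0.454
z(FA) = z(0.4000) = -0.253
c = −½·[z(H) + z(FA)] = −0.5 × (0.454 + (-0.253)) = -0.1005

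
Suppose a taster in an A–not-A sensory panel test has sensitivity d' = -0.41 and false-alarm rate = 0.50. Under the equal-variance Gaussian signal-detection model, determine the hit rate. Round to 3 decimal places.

hit rate = 0.341

z(false-alarm rate) = z(0.50) = 0.0000
z(H) = z(FA) + d' = 0.0000 + (-0.41) = -0.4100
hit rate = Φ(-0.4100) = 0.3409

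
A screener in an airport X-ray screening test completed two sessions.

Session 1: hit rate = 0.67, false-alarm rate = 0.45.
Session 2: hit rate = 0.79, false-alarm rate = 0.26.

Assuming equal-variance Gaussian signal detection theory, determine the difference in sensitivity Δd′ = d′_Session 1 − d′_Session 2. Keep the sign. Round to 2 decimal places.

Δd′ = -0.88

Session 1: z(0.67) = 0.440, z(0.45) = -0.126, d' = 0.566
Session 2: z(0.79) = 0.806, z(0.26) = -0.643, d' = 1.449
Δd' = d'_Session 1 − d'_Session 2 = 0.566 − 1.449 = -0.883
Session 2 has the higher sensitivity.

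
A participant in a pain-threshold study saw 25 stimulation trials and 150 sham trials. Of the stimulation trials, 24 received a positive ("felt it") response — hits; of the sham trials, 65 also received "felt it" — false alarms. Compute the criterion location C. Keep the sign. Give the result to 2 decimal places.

C = -0.79

H = 24/25 = 0.9600
FA = 65/150 = 0.4333
z(H) = z(0.9600) = 1.7507
z(FA) = z(0.4333) = -0.1680
c = −½·[z(H) + z(FA)] = −0.5 × (1.7507 + (-0.1680)) = -0.79135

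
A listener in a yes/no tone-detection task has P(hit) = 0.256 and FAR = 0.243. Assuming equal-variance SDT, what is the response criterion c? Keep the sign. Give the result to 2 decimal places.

c = 0.68

z(H) = z(0.256) = -0.6557
z(FA) = z(0.243) = -0.6967
c = −½·[z(H) + z(FA)] = −0.5 × (-0.6557 + (-0.6967)) = 0.6762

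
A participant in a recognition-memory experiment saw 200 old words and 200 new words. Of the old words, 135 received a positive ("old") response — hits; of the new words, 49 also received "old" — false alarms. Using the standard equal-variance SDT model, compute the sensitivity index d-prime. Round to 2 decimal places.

d-prime = 1.14

H = 135/200 = 0.6750
FA = 49/200 = 0.2450
Φ⁻¹(H) = 0.4538
Φ⁻¹(FA) = -0.6903
d' = z(H) − z(FA) = 0.4538 − (-0.6903) = 1.1441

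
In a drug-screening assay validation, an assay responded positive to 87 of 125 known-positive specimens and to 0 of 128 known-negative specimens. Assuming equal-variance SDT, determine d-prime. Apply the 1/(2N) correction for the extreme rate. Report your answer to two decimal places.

d-prime = 3.17

The false-alarm rate is 0/128 = 0, so apply the 1/(2N) correction: FA → 1/(2·128) = 0.00391.
z(H) = z(0.69600) = 0.513
z(FA) = z(0.00391) = -2.660
d' = 0.513 − (-2.660) = 3.173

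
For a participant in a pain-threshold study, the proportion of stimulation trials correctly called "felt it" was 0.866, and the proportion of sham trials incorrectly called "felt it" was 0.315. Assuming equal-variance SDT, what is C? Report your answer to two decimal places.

Φ⁻¹(H) = Φ⁻¹(0.866) = 1.108
Φ⁻¹(FA) = Φ⁻¹(0.315) = -0.482
c = −½·[z(H) + z(FA)] = −0.5 × (1.108 + (-0.482)) = -0.313
c < 0: the participant has a liberal response bias.

C = -0.31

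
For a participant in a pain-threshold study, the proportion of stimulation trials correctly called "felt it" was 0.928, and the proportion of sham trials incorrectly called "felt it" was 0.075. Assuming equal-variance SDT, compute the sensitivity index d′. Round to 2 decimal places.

z(H) = z(0.928) = 1.4611
z(FA) = z(0.075) = -1.4395
d' = z(H) − z(FA) = 1.4611 − (-1.4395) = 2.9006

d′ = 2.90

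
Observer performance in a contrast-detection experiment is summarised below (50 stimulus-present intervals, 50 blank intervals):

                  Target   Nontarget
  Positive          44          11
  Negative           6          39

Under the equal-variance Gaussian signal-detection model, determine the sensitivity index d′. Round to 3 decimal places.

H = 44/50 = 0.8800
FA = 11/50 = 0.2200
z(0.8800) = 1.1750, z(0.2200) = -0.7722
d' = z(H) − z(FA) = 1.1750 − (-0.7722) = 1.9472

d′ = 1.947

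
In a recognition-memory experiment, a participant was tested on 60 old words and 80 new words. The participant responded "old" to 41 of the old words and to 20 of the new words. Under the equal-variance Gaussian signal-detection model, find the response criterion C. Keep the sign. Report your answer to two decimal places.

C = 0.10

H = 41/60 = 0.6833
FA = 20/80 = 0.2500
Φ⁻¹(H) = Φ⁻¹(0.6833) = 0.4769
Φ⁻¹(FA) = Φ⁻¹(0.2500) = -0.6745
c = −½·[z(H) + z(FA)] = −0.5 × (0.4769 + (-0.6745)) = 0.0988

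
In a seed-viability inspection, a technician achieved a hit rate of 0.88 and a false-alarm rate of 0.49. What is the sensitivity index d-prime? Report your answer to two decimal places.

d-prime = 1.20

z(0.88) = 1.175, z(0.49) = -0.025
d' = z(H) − z(FA) = 1.175 − (-0.025) = 1.200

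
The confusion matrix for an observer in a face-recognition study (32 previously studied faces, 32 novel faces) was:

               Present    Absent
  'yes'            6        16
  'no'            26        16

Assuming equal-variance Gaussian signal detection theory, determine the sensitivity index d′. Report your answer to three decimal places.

d′ = -0.887

H = 6/32 = 0.1875
FA = 16/32 = 0.5000
Φ⁻¹(H) = Φ⁻¹(0.1875) = -0.8871
Φ⁻¹(FA) = Φ⁻¹(0.5000) = 0.0000
d' = z(H) − z(FA) = -0.8871 − 0.0000 = -0.8871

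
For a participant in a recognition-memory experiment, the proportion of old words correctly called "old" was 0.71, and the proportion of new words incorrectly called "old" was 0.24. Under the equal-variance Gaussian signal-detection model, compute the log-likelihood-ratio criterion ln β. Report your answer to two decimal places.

ln β = 0.10

Φ⁻¹(H) = 0.553
Φ⁻¹(FA) = -0.706
ln β = −½·[z(H)² − z(FA)²] = −0.5 × (0.306 − 0.498) = 0.096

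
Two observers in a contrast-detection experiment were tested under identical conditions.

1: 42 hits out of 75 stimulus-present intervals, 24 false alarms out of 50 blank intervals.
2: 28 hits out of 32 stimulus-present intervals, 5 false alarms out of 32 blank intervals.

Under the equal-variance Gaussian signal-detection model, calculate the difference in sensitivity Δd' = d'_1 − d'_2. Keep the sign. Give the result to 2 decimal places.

1: z(0.5600) = 0.151, z(0.4800) = -0.050, d' = 0.201
2: z(0.8750) = 1.150, z(0.1562) = -1.010, d' = 2.160
Δd' = d'_1 − d'_2 = 0.201 − 2.160 = -1.959
2 has the higher sensitivity.

Δd' = -1.96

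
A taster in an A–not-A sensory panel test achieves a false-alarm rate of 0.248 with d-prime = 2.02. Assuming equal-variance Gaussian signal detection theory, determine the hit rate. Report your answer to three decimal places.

z(false-alarm rate) = z(0.248) = -0.6808
z(H) = z(FA) + d' = -0.6808 + 2.02 = 1.3392
hit rate = Φ(1.3392) = 0.9097

hit rate = 0.910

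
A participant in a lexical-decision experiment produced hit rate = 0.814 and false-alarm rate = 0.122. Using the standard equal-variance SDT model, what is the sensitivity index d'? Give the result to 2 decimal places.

d' = 2.06

z(H) = 0.893
z(FA) = -1.165
d' = z(H) − z(FA) = 0.893 − (-1.165) = 2.058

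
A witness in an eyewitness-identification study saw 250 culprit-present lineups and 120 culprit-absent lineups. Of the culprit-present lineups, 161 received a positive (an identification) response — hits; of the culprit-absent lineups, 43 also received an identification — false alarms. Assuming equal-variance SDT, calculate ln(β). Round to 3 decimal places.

H = 161/250 = 0.6440
FA = 43/120 = 0.3583
z(H) = z(0.6440) = 0.3692
z(FA) = z(0.3583) = -0.3630
ln β = −½·[z(H)² − z(FA)²] = −0.5 × (0.1363 − 0.1318) = -0.00225

ln β = -0.002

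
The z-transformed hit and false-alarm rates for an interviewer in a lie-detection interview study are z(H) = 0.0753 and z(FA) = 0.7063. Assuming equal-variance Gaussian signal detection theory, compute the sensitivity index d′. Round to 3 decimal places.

d′ = -0.631

d' = z(H) − z(FA) = 0.0753 − 0.7063 = -0.6310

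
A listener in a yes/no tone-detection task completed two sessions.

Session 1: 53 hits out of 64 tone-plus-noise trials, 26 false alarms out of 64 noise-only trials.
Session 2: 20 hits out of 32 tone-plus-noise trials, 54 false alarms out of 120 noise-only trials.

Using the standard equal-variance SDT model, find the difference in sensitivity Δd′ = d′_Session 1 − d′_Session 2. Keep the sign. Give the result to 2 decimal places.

Session 1: z(0.8281) = 0.947, z(0.4062) = -0.237, d' = 1.184
Session 2: z(0.6250) = 0.319, z(0.4500) = -0.126, d' = 0.445
Δd' = d'_Session 1 − d'_Session 2 = 1.184 − 0.445 = 0.739
Session 1 has the higher sensitivity.

Δd′ = 0.74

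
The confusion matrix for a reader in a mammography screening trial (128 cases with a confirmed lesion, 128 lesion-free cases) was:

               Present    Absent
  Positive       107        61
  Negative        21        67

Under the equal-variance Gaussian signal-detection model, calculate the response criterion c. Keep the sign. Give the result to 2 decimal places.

c = -0.46

H = 107/128 = 0.8359
FA = 61/128 = 0.4766
Φ⁻¹(H) = Φ⁻¹(0.8359) = 0.9777
Φ⁻¹(FA) = Φ⁻¹(0.4766) = -0.0587
c = −½·[z(H) + z(FA)] = −0.5 × (0.9777 + (-0.0587)) = -0.4595
c < 0: the reader has a liberal response bias.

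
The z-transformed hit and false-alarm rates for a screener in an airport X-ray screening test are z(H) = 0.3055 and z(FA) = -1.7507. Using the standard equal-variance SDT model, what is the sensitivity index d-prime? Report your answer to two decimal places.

d' = z(H) − z(FA) = 0.3055 − (-1.7507) = 2.0562

d-prime = 2.06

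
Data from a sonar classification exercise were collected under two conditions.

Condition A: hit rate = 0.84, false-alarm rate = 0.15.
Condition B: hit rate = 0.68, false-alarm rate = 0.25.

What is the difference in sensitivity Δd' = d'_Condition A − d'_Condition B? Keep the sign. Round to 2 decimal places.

Δd' = 0.89

Condition A: z(0.84) = 0.994, z(0.15) = -1.036, d' = 2.030
Condition B: z(0.68) = 0.468, z(0.25) = -0.674, d' = 1.142
Δd' = d'_Condition A − d'_Condition B = 2.030 − 1.142 = 0.888
Condition A has the higher sensitivity.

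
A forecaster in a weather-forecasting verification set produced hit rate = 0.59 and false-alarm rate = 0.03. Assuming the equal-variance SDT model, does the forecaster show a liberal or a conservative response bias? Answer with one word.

z(H) = 0.228, z(FA) = -1.881
c = −½·(z(H) + z(FA)) = 0.8265
c > 0 → conservative criterion (biased toward responding “no”).

conservative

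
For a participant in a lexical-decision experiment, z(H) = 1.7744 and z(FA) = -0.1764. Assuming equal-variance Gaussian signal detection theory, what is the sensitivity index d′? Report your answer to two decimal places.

d' = z(H) − z(FA) = 1.7744 − (-0.1764) = 1.9508

d′ = 1.95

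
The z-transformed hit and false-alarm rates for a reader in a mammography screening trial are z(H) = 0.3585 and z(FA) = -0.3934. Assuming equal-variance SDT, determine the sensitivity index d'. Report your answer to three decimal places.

d' = z(H) − z(FA) = 0.3585 − (-0.3934) = 0.7519

d' = 0.752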